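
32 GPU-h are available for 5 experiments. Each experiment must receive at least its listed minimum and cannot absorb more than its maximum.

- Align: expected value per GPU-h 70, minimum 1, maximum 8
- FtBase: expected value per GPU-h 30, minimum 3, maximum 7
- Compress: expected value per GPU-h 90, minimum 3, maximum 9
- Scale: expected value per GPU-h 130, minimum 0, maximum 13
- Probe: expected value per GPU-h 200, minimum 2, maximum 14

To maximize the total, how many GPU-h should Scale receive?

11

Meeting every minimum uses 1+3+3+0+2 = 9 GPU-h, leaving 23.
Order the experiments by expected value per GPU-h: Probe 200 > Scale 130 > Compress 90 > Align 70 > FtBase 30.
Probe takes 12 more to reach its cap of 14 — 11 left.
Scale: +11 (room for 13) → 11. Pool exhausted.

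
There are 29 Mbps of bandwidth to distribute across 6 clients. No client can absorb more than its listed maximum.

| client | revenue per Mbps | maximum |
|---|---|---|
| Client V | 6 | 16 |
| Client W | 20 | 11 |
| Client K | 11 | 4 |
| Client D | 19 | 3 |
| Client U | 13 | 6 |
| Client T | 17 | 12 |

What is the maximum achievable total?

520

Rank by revenue per Mbps: Client W 20 > Client D 19 > Client T 17 > Client U 13 > Client K 11 > Client V 6.
Client W takes 11 to reach its cap of 11 — 18 left.
Client D takes 3 to reach its cap of 3 — 15 left.
Client T takes 12 to reach its cap of 12 — 3 left.
Client U: +3 (room for 6) → 3. Pool exhausted.
Total = 20×11 + 19×3 + 13×3 + 17×12 = 520.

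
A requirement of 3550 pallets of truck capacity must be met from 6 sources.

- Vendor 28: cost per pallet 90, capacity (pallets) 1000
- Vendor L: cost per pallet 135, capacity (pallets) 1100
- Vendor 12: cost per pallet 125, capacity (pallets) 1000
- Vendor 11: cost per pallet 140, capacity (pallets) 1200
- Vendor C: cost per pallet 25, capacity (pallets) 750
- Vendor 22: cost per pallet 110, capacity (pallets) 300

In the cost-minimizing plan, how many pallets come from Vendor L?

500

Fill from the cheapest source first.
Take 750 from Vendor C at 25 ; need 2800 more.
Vendor 28 (90): use full 1000 ; 1800 pallets to go.
Take 300 from Vendor 22 at 110 ; need 1500 more.
Vendor 12 (125): use full 1000 ; 500 pallets to go.
Vendor L (135): take the remaining 500 ; done.
Vendor 11: unused.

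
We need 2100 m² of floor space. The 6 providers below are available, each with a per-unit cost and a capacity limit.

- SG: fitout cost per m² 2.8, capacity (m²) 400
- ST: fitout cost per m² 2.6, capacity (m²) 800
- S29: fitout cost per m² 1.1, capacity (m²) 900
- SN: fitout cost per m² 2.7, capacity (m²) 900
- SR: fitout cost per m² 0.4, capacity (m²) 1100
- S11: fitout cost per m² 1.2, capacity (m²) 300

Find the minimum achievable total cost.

Use providers in increasing cost order.
SR at 0.4: take all 1100 m² → 1000 still needed.
S29 at 1.1: take all 900 m² → 100 still needed.
Take 100 from S11 at 1.2 to finish.
ST, SN, SG: unused.
Cost = 1100×0.4 + 900×1.1 + 100×1.2 = 1550.

1550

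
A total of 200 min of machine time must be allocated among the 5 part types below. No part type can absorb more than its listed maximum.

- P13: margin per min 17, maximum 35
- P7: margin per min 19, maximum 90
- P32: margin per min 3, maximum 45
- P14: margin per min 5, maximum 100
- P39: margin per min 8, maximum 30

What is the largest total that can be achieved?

Order the part types by margin per min: P7 19 > P13 17 > P39 8 > P14 5 > P32 3.
Give P7 90 to hit its cap of 90 → 110 left.
P13 takes 35 to reach its cap of 35 → 75 left.
P39: +30 to 30 (cap) → 45 left.
P14: +45 (room for 100) → 45. Pool exhausted.
Total = 17×35 + 19×90 + 5×45 + 8×30 = 2770.

2770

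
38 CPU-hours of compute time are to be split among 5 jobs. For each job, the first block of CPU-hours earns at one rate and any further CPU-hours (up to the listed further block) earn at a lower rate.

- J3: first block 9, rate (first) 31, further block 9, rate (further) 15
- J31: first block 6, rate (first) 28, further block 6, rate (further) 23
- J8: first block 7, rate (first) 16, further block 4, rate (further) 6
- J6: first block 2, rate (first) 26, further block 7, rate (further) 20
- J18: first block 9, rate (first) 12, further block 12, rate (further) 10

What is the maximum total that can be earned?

904

Rank every tier by rate: J3/tier1 31 > J31/tier1 28 > J6/tier1 26 > J31/tier2 23 > J6/tier2 20 > J8/tier1 16 > J3/tier2 15 > J18/tier1 12 > J18/tier2 10 > J8/tier2 6.
J3/tier1 (31): +9 ; 29 left.
Fill J31 tier1 block (6 at 28) ; 23 left.
J6/tier1 (26): +2 ; 21 left.
J31 tier2 at 23: fill all 6 ; 15 left.
J6/tier2 (20): +7 ; 8 left.
J8 tier1 at 16: fill all 7 ; 1 left.
1 remain; put them into J3 tier2 at 15.
Total = 31×9 + 28×6 + 26×2 + 23×6 + 20×7 + 16×7 + 15×1 = 904.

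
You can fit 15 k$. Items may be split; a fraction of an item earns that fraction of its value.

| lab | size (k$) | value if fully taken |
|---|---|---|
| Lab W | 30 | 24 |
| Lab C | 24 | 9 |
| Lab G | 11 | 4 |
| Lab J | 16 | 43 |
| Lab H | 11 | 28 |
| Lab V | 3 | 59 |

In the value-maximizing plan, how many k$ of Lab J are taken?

Rank by value-to-size ratio: Lab V 59/3≈19.7, Lab J 43/16≈2.69, Lab H 28/11≈2.55, Lab W 24/30≈0.8, Lab C 9/24≈0.375, Lab G 4/11≈0.364.
Lab V: take in full, 3 k$ for value 59 → 12 left.
Only 12 k$ remain; take 12/16 of Lab J for value 43×12/16 = 32.25.

12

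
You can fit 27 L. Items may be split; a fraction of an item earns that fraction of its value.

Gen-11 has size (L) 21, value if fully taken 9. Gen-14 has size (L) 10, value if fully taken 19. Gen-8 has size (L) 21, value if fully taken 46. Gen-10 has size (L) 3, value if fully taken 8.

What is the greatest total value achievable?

Best value per unit of size first: Gen-10 8/3≈2.67, Gen-8 46/21≈2.19, Gen-14 19/10≈1.9, Gen-11 9/21≈0.429.
Gen-10: take in full, 3 L for value 8 ; 24 left.
All 21 L of Gen-8 fit (value 46) ; 3 remain.
Fill the last 3 L with part of Gen-14: 3/10 of it earns 5.7.
Total value = 59.7.

59.7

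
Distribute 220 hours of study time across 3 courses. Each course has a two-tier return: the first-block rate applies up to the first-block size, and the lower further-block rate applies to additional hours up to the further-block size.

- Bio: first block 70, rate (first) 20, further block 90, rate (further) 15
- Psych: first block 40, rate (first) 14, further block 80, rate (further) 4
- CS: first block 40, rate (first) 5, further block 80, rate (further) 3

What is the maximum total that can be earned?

3410

Order all 6 blocks by rate: Bio/first 20 > Bio/second 15 > Psych/first 14 > CS/first 5 > Psych/second 4 > CS/second 3.
Fill Bio first block (70 at 20) → 150 left.
Bio second at 15: fill all 90 → 60 left.
Psych first at 14: fill all 40 → 20 left.
CS/first: +20 of 40 at 5; pool empty.
Total = 20×70 + 15×90 + 14×40 + 5×20 = 3410.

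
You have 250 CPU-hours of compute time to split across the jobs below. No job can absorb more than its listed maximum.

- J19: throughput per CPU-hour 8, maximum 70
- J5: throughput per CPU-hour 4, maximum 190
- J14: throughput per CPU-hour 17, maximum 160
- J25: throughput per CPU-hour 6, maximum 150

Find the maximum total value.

Order the jobs by throughput per CPU-hour: J14 17 > J19 8 > J25 6 > J5 4.
J14 takes 160 to reach its cap of 160 — 90 left.
J19: +70 to 70 (cap) — 20 left.
J25 has room for 150 but only 20 remain, so it gets 20.
Total = 8×70 + 17×160 + 6×20 = 3400.

3400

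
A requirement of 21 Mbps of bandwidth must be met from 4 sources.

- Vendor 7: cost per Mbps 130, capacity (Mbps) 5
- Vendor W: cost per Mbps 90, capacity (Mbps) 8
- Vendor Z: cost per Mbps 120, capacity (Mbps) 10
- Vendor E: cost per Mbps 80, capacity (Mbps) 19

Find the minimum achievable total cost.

Cheapest first:
Vendor E (80): use full 19 ; 2 Mbps to go.
Vendor W (90): take the remaining 2 ; done.
Vendor Z, Vendor 7: unused.
Cost = 19×80 + 2×90 = 1700.

1700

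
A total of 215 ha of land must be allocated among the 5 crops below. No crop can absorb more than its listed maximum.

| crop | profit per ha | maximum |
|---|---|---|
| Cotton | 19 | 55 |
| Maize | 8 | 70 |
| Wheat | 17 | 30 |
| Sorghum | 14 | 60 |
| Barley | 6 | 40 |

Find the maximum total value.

2955

Highest profit per ha first: Cotton 19 > Wheat 17 > Sorghum 14 > Maize 8 > Barley 6.
Cotton takes 55 to reach its cap of 55 → 160 left.
Wheat takes 30 to reach its cap of 30 → 130 left.
Give Sorghum 60 to hit its cap of 60 → 70 left.
Maize takes 70 to reach its cap of 70 → 0 left.
Total = 19×55 + 8×70 + 17×30 + 14×60 = 2955.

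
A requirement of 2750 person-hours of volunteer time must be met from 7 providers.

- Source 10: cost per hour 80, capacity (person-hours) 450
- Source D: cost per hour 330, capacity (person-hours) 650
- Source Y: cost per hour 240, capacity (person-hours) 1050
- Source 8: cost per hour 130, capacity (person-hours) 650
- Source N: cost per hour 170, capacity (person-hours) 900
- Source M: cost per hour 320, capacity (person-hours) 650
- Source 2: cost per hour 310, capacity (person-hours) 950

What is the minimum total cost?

Use providers in increasing cost order.
Source 10 (80): use full 450 → 2300 person-hours to go.
Source 8 (130): use full 650 → 1650 person-hours to go.
Source N (170): use full 900 → 750 person-hours to go.
Source Y at 240: take 750 of its 1050 → requirement met.
Source 2, Source M, Source D: unused.
Cost = 450×80 + 650×130 + 900×170 + 750×240 = 453500.

453500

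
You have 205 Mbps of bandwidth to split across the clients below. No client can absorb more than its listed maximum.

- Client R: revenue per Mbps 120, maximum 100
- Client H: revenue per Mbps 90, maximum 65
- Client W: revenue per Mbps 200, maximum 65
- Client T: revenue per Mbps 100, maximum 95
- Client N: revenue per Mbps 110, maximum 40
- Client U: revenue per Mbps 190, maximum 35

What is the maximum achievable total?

Order the clients by revenue per Mbps: Client W 200 > Client U 190 > Client R 120 > Client N 110 > Client T 100 > Client H 90.
Client W: +65 to 65 (cap) → 140 left.
Client U takes 35 to reach its cap of 35 → 105 left.
Client R takes 100 to reach its cap of 100 → 5 left.
Client N has room for 40 but only 5 remain, so it gets 5.
Total = 120×100 + 200×65 + 110×5 + 190×35 = 32200.

32200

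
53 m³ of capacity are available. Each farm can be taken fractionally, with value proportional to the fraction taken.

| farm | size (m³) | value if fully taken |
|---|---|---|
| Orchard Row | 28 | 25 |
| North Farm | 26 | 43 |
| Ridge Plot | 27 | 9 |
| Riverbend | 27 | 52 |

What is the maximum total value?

95

Rank by value-to-size ratio: Riverbend 52/27≈1.93, North Farm 43/26≈1.65, Orchard Row 25/28≈0.893, Ridge Plot 9/27≈0.333.
Take all of Riverbend (27 m³, value 52) ; 26 m³ left.
All 26 m³ of North Farm fit (value 43) ; 0 remain.
Total value = 95.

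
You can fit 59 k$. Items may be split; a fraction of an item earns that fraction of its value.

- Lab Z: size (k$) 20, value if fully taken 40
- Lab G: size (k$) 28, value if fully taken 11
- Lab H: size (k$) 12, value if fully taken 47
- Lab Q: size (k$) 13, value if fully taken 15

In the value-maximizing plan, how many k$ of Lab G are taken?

Sort by value density: Lab H 47/12≈3.92, Lab Z 40/20≈2, Lab Q 15/13≈1.15, Lab G 11/28≈0.393.
Take all of Lab H (12 k$, value 47) → 47 k$ left.
Lab Z: take in full, 20 k$ for value 40 → 27 left.
Take all of Lab Q (13 k$, value 15) → 14 k$ left.
14 k$ left: a 14/28 share of Lab G gives 11×14/28 = 5.5.

14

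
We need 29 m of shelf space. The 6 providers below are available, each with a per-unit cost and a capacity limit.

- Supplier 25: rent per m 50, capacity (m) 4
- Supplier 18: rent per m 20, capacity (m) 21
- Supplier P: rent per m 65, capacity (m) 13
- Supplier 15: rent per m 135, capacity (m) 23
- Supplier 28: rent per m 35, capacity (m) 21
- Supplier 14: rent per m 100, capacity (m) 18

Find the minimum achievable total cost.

Use providers in increasing cost order.
Take 21 from Supplier 18 at 20 — need 8 more.
Take 8 from Supplier 28 at 35 to finish.
Supplier 25, Supplier P, Supplier 14, Supplier 15: unused.
Cost = 21×20 + 8×35 = 700.

700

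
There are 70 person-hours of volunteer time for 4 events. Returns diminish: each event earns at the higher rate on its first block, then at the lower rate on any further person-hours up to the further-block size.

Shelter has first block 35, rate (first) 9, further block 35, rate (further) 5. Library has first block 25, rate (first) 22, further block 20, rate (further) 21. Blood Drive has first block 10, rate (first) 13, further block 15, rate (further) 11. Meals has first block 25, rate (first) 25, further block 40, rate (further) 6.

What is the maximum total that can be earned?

Rank every tier by rate: Meals/T1 25 > Library/T1 22 > Library/T2 21 > Blood Drive/T1 13 > Blood Drive/T2 11 > Shelter/T1 9 > Meals/T2 6 > Shelter/T2 5.
Fill Meals T1 block (25 at 25) — 45 left.
Library T1 at 22: fill all 25 — 20 left.
Library/T2 (21): +20 — 0 left.
Total = 25×25 + 22×25 + 21×20 = 1595.

1595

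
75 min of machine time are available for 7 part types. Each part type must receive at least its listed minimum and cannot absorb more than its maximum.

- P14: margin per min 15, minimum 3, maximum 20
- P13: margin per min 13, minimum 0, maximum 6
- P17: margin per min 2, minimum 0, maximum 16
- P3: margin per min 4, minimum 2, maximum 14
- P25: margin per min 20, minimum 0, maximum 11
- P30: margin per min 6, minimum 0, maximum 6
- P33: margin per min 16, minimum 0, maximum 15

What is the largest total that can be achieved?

936

Meeting every minimum uses 3+0+0+2+0+0+0 = 5 min, leaving 70.
Highest margin per min first: P25 20 > P33 16 > P14 15 > P13 13 > P30 6 > P3 4 > P17 2.
Give P25 11 more to hit its cap of 11 ; 59 left.
P33: +15 to 15 (cap) ; 44 left.
Give P14 17 more to hit its cap of 20 ; 27 left.
P13 takes 6 more to reach its cap of 6 ; 21 left.
P30 takes 6 more to reach its cap of 6 ; 15 left.
P3: +12 to 14 (cap) ; 3 left.
P17: +3 (room for 16) → 3. Pool exhausted.
Total = 15×20 + 13×6 + 2×3 + 4×14 + 20×11 + 6×6 + 16×15 = 936.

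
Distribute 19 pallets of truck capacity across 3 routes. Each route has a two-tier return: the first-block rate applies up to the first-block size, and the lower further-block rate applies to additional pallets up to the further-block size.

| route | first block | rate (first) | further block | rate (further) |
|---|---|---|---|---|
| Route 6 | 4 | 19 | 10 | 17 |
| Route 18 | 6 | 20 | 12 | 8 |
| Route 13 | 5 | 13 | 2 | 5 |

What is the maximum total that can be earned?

Rank every tier by rate: Route 18/T1 20 > Route 6/T1 19 > Route 6/T2 17 > Route 13/T1 13 > Route 18/T2 8 > Route 13/T2 5.
Route 18/T1 (20): +6 ; 13 left.
Fill Route 6 T1 block (4 at 19) ; 9 left.
Route 6 T2 at 17: only 9 left, fill 9.
Total = 20×6 + 19×4 + 17×9 = 349.

349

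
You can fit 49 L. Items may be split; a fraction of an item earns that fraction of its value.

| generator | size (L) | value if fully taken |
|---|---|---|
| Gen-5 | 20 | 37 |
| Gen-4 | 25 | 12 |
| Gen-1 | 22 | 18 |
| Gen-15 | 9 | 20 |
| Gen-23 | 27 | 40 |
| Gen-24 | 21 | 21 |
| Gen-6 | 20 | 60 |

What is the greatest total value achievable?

Rank by value-to-size ratio: Gen-6 60/20≈3, Gen-15 20/9≈2.22, Gen-5 37/20≈1.85, Gen-23 40/27≈1.48, Gen-24 21/21≈1, Gen-1 18/22≈0.818, Gen-4 12/25≈0.48.
Take all of Gen-6 (20 L, value 60) ; 29 L left.
All 9 L of Gen-15 fit (value 20) ; 20 remain.
Gen-5: take in full, 20 L for value 37 ; 0 left.
Total value = 117.

117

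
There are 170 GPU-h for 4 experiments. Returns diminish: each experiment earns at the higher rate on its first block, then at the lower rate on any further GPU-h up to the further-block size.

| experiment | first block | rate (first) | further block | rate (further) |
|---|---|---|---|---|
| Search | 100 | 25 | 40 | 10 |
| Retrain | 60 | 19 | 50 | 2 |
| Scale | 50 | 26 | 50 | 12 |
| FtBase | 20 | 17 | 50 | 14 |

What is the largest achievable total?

Treat each block as its own option and order by rate: Scale/tier1 26 > Search/tier1 25 > Retrain/tier1 19 > FtBase/tier1 17 > FtBase/tier2 14 > Scale/tier2 12 > Search/tier2 10 > Retrain/tier2 2.
Scale/tier1 (26): +50 — 120 left.
Fill Search tier1 block (100 at 25) — 20 left.
Retrain/tier1: +20 of 60 at 19; pool empty.
Total = 26×50 + 25×100 + 19×20 = 4180.

4180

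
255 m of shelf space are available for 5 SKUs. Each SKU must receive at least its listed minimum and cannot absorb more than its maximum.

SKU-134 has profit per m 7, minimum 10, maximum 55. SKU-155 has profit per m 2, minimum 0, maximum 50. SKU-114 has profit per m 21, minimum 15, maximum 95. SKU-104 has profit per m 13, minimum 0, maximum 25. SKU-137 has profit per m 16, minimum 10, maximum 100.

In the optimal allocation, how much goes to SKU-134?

35

Meeting every minimum uses 10+0+15+0+10 = 35 m, leaving 220.
Order the SKUs by profit per m: SKU-114 21 > SKU-137 16 > SKU-104 13 > SKU-134 7 > SKU-155 2.
Give SKU-114 80 more to hit its cap of 95 — 140 left.
SKU-137: +90 to 100 (cap) — 50 left.
SKU-104: +25 to 25 (cap) — 25 left.
SKU-134: +25 (room for 45) → 35. Pool exhausted.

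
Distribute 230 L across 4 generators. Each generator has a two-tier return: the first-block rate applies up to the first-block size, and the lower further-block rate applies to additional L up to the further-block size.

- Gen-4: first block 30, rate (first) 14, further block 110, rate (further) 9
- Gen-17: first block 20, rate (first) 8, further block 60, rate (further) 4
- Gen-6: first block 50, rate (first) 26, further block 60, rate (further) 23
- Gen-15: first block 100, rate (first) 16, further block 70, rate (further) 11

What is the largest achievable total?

Rank every tier by rate: Gen-6/T1 26 > Gen-6/T2 23 > Gen-15/T1 16 > Gen-4/T1 14 > Gen-15/T2 11 > Gen-4/T2 9 > Gen-17/T1 8 > Gen-17/T2 4.
Gen-6 T1 at 26: fill all 50 ; 180 left.
Gen-6/T2 (23): +60 ; 120 left.
Gen-15/T1 (16): +100 ; 20 left.
20 remain; put them into Gen-4 T1 at 14.
Total = 26×50 + 23×60 + 16×100 + 14×20 = 4560.

4560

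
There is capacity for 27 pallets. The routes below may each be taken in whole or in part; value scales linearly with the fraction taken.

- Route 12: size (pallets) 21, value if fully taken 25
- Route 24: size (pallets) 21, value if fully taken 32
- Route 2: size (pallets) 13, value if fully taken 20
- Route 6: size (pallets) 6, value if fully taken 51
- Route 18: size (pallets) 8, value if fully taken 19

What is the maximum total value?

Best value per unit of size first: Route 6 51/6≈8.5, Route 18 19/8≈2.38, Route 2 20/13≈1.54, Route 24 32/21≈1.52, Route 12 25/21≈1.19.
Route 6: take in full, 6 pallets for value 51 → 21 left.
All 8 pallets of Route 18 fit (value 19) → 13 remain.
Take all of Route 2 (13 pallets, value 20) → 0 pallets left.
Total value = 90.

90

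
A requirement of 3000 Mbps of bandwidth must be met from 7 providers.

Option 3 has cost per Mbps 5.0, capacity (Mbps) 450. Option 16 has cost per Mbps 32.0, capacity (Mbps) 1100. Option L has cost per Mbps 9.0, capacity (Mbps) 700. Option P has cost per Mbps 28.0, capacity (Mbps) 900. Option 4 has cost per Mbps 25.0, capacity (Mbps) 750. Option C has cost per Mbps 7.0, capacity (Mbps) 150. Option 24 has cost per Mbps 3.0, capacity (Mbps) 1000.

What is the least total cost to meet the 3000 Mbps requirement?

30100

Fill from the cheapest provider first.
Option 24 at 3.0: take all 1000 Mbps — 2000 still needed.
Take 450 from Option 3 at 5.0 — need 1550 more.
Take 150 from Option C at 7.0 — need 1400 more.
Take 700 from Option L at 9.0 — need 700 more.
Option 4 at 25.0: take 700 of its 750 — requirement met.
Option P, Option 16: unused.
Cost = 1000×3.0 + 450×5.0 + 150×7.0 + 700×9.0 + 700×25.0 = 30100.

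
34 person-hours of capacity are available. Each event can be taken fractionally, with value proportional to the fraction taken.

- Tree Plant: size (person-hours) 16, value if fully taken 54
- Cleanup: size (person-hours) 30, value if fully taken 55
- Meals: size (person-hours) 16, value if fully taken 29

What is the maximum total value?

Sort by value density: Tree Plant 54/16≈3.38, Cleanup 55/30≈1.83, Meals 29/16≈1.81.
All 16 person-hours of Tree Plant fit (value 54) → 18 remain.
Only 18 person-hours remain; take 18/30 of Cleanup for value 55×18/30 = 33.
Total value = 87.

87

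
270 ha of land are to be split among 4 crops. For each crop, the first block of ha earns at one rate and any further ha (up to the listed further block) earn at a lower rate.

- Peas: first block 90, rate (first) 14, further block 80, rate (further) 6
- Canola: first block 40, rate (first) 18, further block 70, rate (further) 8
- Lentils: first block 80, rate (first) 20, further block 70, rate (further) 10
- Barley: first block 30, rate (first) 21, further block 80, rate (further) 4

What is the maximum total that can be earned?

4510

Treat each block as its own option and order by rate: Barley/first 21 > Lentils/first 20 > Canola/first 18 > Peas/first 14 > Lentils/second 10 > Canola/second 8 > Peas/second 6 > Barley/second 4.
Fill Barley first block (30 at 21) → 240 left.
Lentils first at 20: fill all 80 → 160 left.
Canola/first (18): +40 → 120 left.
Fill Peas first block (90 at 14) → 30 left.
Lentils/second: +30 of 70 at 10; pool empty.
Total = 21×30 + 20×80 + 18×40 + 14×90 + 10×30 = 4510.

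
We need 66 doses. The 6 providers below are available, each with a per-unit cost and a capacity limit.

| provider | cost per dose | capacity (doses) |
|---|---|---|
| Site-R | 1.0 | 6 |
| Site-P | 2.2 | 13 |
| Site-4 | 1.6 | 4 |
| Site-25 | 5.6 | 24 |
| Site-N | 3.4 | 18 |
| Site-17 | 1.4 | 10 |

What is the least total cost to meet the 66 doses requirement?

200.2

Cheapest first:
Site-R (1.0): use full 6 — 60 doses to go.
Take 10 from Site-17 at 1.4 — need 50 more.
Site-4 at 1.6: take all 4 doses — 46 still needed.
Take 13 from Site-P at 2.2 — need 33 more.
Site-N (3.4): use full 18 — 15 doses to go.
Take 15 from Site-25 at 5.6 to finish.
Cost = 6×1.0 + 10×1.4 + 4×1.6 + 13×2.2 + 18×3.4 + 15×5.6 = 200.2.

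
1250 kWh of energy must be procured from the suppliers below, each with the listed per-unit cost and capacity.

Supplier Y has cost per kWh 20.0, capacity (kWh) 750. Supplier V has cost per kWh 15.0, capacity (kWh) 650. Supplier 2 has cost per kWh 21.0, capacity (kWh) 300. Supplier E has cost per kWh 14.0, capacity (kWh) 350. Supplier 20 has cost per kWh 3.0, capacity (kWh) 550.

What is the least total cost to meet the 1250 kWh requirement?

11800

Fill from the cheapest supplier first.
Supplier 20 (3.0): use full 550 — 700 kWh to go.
Supplier E at 14.0: take all 350 kWh — 350 still needed.
Supplier V at 15.0: take 350 of its 650 — requirement met.
Supplier Y, Supplier 2: unused.
Cost = 550×3.0 + 350×14.0 + 350×15.0 = 11800.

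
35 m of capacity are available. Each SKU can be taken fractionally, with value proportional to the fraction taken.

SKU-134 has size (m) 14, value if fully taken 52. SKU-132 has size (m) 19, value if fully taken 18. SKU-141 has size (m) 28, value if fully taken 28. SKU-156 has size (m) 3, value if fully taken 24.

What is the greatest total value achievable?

94

Rank by value-to-size ratio: SKU-156 24/3≈8, SKU-134 52/14≈3.71, SKU-141 28/28≈1, SKU-132 18/19≈0.947.
Take all of SKU-156 (3 m, value 24) → 32 m left.
SKU-134: take in full, 14 m for value 52 → 18 left.
18 m left: a 18/28 share of SKU-141 gives 28×18/28 = 18.
Total value = 94.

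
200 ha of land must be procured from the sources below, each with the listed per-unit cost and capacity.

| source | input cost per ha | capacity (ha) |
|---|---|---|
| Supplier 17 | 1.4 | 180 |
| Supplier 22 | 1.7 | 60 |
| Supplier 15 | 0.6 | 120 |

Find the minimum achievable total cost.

184

Cheapest first:
Take 120 from Supplier 15 at 0.6 → need 80 more.
Take 80 from Supplier 17 at 1.4 to finish.
Supplier 22: unused.
Cost = 120×0.6 + 80×1.4 = 184.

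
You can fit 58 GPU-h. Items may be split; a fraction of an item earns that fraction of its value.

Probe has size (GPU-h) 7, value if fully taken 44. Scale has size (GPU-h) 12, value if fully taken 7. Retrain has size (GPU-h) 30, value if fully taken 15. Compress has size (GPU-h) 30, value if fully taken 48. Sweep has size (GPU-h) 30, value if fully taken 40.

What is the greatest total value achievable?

Sort by value density: Probe 44/7≈6.29, Compress 48/30≈1.6, Sweep 40/30≈1.33, Scale 7/12≈0.583, Retrain 15/30≈0.5.
Take all of Probe (7 GPU-h, value 44) ; 51 GPU-h left.
Take all of Compress (30 GPU-h, value 48) ; 21 GPU-h left.
21 GPU-h left: a 21/30 share of Sweep gives 40×21/30 = 28.
Total value = 120.

120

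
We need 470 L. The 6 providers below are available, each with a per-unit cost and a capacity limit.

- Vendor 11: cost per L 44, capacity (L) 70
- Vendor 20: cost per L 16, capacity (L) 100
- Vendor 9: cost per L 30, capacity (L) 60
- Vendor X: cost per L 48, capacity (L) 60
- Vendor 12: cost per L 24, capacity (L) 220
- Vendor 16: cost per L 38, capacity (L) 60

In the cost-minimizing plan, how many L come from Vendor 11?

Fill from the cheapest provider first.
Vendor 20 (16): use full 100 ; 370 L to go.
Take 220 from Vendor 12 at 24 ; need 150 more.
Vendor 9 at 30: take all 60 L ; 90 still needed.
Take 60 from Vendor 16 at 38 ; need 30 more.
Vendor 11 at 44: take 30 of its 70 ; requirement met.
Vendor X: unused.

30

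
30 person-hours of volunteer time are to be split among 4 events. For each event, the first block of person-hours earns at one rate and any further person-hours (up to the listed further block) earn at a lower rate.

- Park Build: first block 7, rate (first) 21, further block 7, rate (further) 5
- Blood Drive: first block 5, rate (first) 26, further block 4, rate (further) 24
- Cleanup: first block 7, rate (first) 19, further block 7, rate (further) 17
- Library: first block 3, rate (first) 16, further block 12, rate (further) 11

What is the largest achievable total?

Treat each block as its own option and order by rate: Blood Drive/T1 26 > Blood Drive/T2 24 > Park Build/T1 21 > Cleanup/T1 19 > Cleanup/T2 17 > Library/T1 16 > Library/T2 11 > Park Build/T2 5.
Blood Drive/T1 (26): +5 — 25 left.
Blood Drive/T2 (24): +4 — 21 left.
Park Build/T1 (21): +7 — 14 left.
Fill Cleanup T1 block (7 at 19) — 7 left.
Cleanup/T2 (17): +7 — 0 left.
Total = 26×5 + 24×4 + 21×7 + 19×7 + 17×7 = 625.

625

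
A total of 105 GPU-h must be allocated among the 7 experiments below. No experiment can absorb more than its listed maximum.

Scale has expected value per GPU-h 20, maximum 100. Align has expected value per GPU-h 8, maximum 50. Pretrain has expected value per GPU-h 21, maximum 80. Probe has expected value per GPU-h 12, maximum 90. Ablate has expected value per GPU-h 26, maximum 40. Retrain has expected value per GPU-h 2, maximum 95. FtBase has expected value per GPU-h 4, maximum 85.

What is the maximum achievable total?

2405

Rank by expected value per GPU-h: Ablate 26 > Pretrain 21 > Scale 20 > Probe 12 > Align 8 > FtBase 4 > Retrain 2.
Give Ablate 40 to hit its cap of 40 — 65 left.
Pretrain: +65 (room for 80) → 65. Pool exhausted.
Total = 21×65 + 26×40 = 2405.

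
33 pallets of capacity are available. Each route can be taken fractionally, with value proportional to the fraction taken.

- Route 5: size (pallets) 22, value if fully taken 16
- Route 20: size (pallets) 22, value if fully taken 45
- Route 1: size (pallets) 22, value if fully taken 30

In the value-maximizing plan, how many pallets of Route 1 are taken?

Rank by value-to-size ratio: Route 20 45/22≈2.05, Route 1 30/22≈1.36, Route 5 16/22≈0.727.
All 22 pallets of Route 20 fit (value 45) — 11 remain.
11 pallets left: a 11/22 share of Route 1 gives 30×11/22 = 15.

11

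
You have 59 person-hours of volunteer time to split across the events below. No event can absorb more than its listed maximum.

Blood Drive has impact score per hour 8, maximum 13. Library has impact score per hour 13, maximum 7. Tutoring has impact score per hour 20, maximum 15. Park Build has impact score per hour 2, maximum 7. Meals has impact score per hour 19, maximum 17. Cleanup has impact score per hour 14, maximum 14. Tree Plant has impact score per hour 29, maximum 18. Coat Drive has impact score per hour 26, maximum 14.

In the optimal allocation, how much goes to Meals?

Highest impact score per hour first: Tree Plant 29 > Coat Drive 26 > Tutoring 20 > Meals 19 > Cleanup 14 > Library 13 > Blood Drive 8 > Park Build 2.
Give Tree Plant 18 to hit its cap of 18 ; 41 left.
Coat Drive: +14 to 14 (cap) ; 27 left.
Give Tutoring 15 to hit its cap of 15 ; 12 left.
Meals: +12 (room for 17) → 12. Pool exhausted.

12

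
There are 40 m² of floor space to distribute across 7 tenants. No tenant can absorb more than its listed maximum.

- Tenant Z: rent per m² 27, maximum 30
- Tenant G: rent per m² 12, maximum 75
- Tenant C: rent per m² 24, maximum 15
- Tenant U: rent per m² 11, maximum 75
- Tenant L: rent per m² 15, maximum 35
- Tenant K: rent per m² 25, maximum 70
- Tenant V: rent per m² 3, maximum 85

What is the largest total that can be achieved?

1060

Highest rent per m² first: Tenant Z 27 > Tenant K 25 > Tenant C 24 > Tenant L 15 > Tenant G 12 > Tenant U 11 > Tenant V 3.
Tenant Z takes 30 to reach its cap of 30 ; 10 left.
Tenant K has room for 70 but only 10 remain, so it gets 10.
Total = 27×30 + 25×10 = 1060.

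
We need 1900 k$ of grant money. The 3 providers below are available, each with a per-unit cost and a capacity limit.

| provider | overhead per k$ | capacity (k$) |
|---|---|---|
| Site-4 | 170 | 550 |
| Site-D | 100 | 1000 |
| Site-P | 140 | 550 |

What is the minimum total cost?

Fill from the cheapest provider first.
Take 1000 from Site-D at 100 → need 900 more.
Site-P (140): use full 550 → 350 k$ to go.
Site-4 (170): take the remaining 350 → done.
Cost = 1000×100 + 550×140 + 350×170 = 236500.

236500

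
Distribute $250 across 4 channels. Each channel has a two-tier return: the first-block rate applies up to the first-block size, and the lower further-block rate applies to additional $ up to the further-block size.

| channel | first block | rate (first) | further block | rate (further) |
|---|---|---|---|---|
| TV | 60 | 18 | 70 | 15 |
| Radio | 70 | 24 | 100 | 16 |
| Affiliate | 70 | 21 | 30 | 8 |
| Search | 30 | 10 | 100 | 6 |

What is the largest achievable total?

Treat each block as its own option and order by rate: Radio/tier1 24 > Affiliate/tier1 21 > TV/tier1 18 > Radio/tier2 16 > TV/tier2 15 > Search/tier1 10 > Affiliate/tier2 8 > Search/tier2 6.
Fill Radio tier1 block (70 at 24) ; 180 left.
Affiliate tier1 at 21: fill all 70 ; 110 left.
Fill TV tier1 block (60 at 18) ; 50 left.
Radio tier2 at 16: only 50 left, fill 50.
Total = 24×70 + 21×70 + 18×60 + 16×50 = 5030.

5030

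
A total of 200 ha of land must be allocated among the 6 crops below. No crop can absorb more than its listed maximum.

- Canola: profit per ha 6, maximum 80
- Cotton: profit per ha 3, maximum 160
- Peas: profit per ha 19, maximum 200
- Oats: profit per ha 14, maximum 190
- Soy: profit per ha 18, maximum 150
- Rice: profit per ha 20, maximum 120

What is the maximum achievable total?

3920

Order the crops by profit per ha: Rice 20 > Peas 19 > Soy 18 > Oats 14 > Canola 6 > Cotton 3.
Rice: +120 to 120 (cap) ; 80 left.
Peas: +80 (room for 200) → 80. Pool exhausted.
Total = 19×80 + 20×120 = 3920.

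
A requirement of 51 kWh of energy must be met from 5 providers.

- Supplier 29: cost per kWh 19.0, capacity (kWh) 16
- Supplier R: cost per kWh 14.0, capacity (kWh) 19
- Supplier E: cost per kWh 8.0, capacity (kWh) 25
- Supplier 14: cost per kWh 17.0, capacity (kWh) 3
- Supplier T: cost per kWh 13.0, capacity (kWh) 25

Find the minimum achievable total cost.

539

Use providers in increasing cost order.
Take 25 from Supplier E at 8.0 ; need 26 more.
Supplier T (13.0): use full 25 ; 1 kWh to go.
Take 1 from Supplier R at 14.0 to finish.
Supplier 14, Supplier 29: unused.
Cost = 25×8.0 + 25×13.0 + 1×14.0 = 539.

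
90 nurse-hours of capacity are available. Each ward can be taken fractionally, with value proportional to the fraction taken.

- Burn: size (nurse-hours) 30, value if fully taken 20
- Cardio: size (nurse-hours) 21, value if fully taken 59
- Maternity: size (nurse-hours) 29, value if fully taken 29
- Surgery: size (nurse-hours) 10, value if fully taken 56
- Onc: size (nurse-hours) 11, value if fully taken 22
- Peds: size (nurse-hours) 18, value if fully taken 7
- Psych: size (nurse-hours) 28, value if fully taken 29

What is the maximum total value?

186

Rank by value-to-size ratio: Surgery 56/10≈5.6, Cardio 59/21≈2.81, Onc 22/11≈2, Psych 29/28≈1.04, Maternity 29/29≈1, Burn 20/30≈0.667, Peds 7/18≈0.389.
Take all of Surgery (10 nurse-hours, value 56) — 80 nurse-hours left.
Take all of Cardio (21 nurse-hours, value 59) — 59 nurse-hours left.
Take all of Onc (11 nurse-hours, value 22) — 48 nurse-hours left.
All 28 nurse-hours of Psych fit (value 29) — 20 remain.
Only 20 nurse-hours remain; take 20/29 of Maternity for value 29×20/29 = 20.
Total value = 186.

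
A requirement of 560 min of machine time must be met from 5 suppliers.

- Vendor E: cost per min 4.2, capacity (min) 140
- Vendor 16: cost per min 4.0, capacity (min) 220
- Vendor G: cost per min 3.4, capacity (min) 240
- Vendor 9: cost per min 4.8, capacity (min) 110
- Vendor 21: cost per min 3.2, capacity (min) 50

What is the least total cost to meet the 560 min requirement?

Fill from the cheapest supplier first.
Take 50 from Vendor 21 at 3.2 — need 510 more.
Vendor G at 3.4: take all 240 min — 270 still needed.
Take 220 from Vendor 16 at 4.0 — need 50 more.
Take 50 from Vendor E at 4.2 to finish.
Vendor 9: unused.
Cost = 50×3.2 + 240×3.4 + 220×4.0 + 50×4.2 = 2066.

2066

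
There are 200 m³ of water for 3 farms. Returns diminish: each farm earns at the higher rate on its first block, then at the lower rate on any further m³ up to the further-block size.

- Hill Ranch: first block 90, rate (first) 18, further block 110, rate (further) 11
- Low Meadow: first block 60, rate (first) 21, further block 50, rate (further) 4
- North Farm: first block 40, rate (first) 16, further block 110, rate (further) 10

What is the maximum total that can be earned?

3630

Treat each block as its own option and order by rate: Low Meadow/tier1 21 > Hill Ranch/tier1 18 > North Farm/tier1 16 > Hill Ranch/tier2 11 > North Farm/tier2 10 > Low Meadow/tier2 4.
Fill Low Meadow tier1 block (60 at 21) ; 140 left.
Hill Ranch/tier1 (18): +90 ; 50 left.
Fill North Farm tier1 block (40 at 16) ; 10 left.
10 remain; put them into Hill Ranch tier2 at 11.
Total = 21×60 + 18×90 + 16×40 + 11×10 = 3630.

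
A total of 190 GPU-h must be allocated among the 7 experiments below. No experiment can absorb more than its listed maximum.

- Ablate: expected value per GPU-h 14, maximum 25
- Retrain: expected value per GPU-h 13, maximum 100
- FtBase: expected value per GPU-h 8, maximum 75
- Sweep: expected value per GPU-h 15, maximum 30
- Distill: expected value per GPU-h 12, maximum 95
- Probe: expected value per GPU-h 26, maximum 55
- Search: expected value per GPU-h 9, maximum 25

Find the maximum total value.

3270

Rank by expected value per GPU-h: Probe 26 > Sweep 15 > Ablate 14 > Retrain 13 > Distill 12 > Search 9 > FtBase 8.
Probe takes 55 to reach its cap of 55 ; 135 left.
Sweep takes 30 to reach its cap of 30 ; 105 left.
Ablate takes 25 to reach its cap of 25 ; 80 left.
Retrain has room for 100 but only 80 remain, so it gets 80.
Total = 14×25 + 13×80 + 15×30 + 26×55 = 3270.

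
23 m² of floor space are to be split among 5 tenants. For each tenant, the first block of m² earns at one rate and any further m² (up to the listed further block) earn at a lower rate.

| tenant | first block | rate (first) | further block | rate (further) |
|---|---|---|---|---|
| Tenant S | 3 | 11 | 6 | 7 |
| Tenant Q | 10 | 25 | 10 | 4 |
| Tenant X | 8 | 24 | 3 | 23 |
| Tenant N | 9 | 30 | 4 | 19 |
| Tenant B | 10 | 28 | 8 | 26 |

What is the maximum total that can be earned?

654

Order all 10 blocks by rate: Tenant N/tier1 30 > Tenant B/tier1 28 > Tenant B/tier2 26 > Tenant Q/tier1 25 > Tenant X/tier1 24 > Tenant X/tier2 23 > Tenant N/tier2 19 > Tenant S/tier1 11 > Tenant S/tier2 7 > Tenant Q/tier2 4.
Fill Tenant N tier1 block (9 at 30) — 14 left.
Tenant B/tier1 (28): +10 — 4 left.
4 remain; put them into Tenant B tier2 at 26.
Total = 30×9 + 28×10 + 26×4 = 654.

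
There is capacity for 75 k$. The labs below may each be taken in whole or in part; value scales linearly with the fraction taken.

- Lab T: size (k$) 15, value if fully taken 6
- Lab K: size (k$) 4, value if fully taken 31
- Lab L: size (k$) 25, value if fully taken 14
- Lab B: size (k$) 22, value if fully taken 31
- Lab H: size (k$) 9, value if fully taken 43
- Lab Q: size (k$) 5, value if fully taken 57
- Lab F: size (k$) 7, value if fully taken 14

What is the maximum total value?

Best value per unit of size first: Lab Q 57/5≈11.4, Lab K 31/4≈7.75, Lab H 43/9≈4.78, Lab F 14/7≈2, Lab B 31/22≈1.41, Lab L 14/25≈0.56, Lab T 6/15≈0.4.
Lab Q: take in full, 5 k$ for value 57 ; 70 left.
Take all of Lab K (4 k$, value 31) ; 66 k$ left.
Lab H: take in full, 9 k$ for value 43 ; 57 left.
Lab F: take in full, 7 k$ for value 14 ; 50 left.
All 22 k$ of Lab B fit (value 31) ; 28 remain.
Take all of Lab L (25 k$, value 14) ; 3 k$ left.
3 k$ left: a 3/15 share of Lab T gives 6×3/15 = 1.2.
Total value = 191.2.

191.2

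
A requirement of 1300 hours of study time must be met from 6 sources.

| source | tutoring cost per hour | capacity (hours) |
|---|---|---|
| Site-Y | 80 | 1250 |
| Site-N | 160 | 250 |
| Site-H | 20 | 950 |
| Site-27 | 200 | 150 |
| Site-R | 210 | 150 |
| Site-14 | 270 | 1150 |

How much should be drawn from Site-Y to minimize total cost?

Use sources in increasing cost order.
Site-H (20): use full 950 → 350 hours to go.
Site-Y (80): take the remaining 350 → done.
Site-N, Site-27, Site-R, Site-14: unused.

350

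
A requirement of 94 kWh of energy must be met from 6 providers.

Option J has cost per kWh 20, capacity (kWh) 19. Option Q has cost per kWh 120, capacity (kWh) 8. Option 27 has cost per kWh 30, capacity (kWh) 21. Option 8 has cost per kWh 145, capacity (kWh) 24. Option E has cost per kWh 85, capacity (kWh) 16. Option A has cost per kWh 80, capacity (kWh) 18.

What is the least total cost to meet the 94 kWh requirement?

6510

Use providers in increasing cost order.
Option J at 20: take all 19 kWh → 75 still needed.
Option 27 at 30: take all 21 kWh → 54 still needed.
Option A (80): use full 18 → 36 kWh to go.
Option E (85): use full 16 → 20 kWh to go.
Option Q at 120: take all 8 kWh → 12 still needed.
Option 8 (145): take the remaining 12 → done.
Cost = 19×20 + 21×30 + 18×80 + 16×85 + 8×120 + 12×145 = 6510.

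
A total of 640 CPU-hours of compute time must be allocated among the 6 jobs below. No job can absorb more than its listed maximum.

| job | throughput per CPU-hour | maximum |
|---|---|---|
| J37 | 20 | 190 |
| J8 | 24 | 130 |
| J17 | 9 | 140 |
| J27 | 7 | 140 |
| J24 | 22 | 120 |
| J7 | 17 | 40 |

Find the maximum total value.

Highest throughput per CPU-hour first: J8 24 > J24 22 > J37 20 > J7 17 > J17 9 > J27 7.
J8: +130 to 130 (cap) → 510 left.
J24 takes 120 to reach its cap of 120 → 390 left.
Give J37 190 to hit its cap of 190 → 200 left.
Give J7 40 to hit its cap of 40 → 160 left.
J17 takes 140 to reach its cap of 140 → 20 left.
J27: +20 (room for 140) → 20. Pool exhausted.
Total = 20×190 + 24×130 + 9×140 + 7×20 + 22×120 + 17×40 = 11640.

11640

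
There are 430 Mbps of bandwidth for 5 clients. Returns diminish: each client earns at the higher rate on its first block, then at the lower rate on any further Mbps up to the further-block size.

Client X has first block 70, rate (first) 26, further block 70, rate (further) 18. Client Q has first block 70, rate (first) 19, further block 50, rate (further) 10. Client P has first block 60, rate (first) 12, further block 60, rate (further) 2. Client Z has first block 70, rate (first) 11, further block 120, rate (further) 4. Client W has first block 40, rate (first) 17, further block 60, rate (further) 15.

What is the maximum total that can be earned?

Order all 10 blocks by rate: Client X/tier1 26 > Client Q/tier1 19 > Client X/tier2 18 > Client W/tier1 17 > Client W/tier2 15 > Client P/tier1 12 > Client Z/tier1 11 > Client Q/tier2 10 > Client Z/tier2 4 > Client P/tier2 2.
Client X tier1 at 26: fill all 70 — 360 left.
Fill Client Q tier1 block (70 at 19) — 290 left.
Fill Client X tier2 block (70 at 18) — 220 left.
Client W tier1 at 17: fill all 40 — 180 left.
Fill Client W tier2 block (60 at 15) — 120 left.
Client P tier1 at 12: fill all 60 — 60 left.
Client Z/tier1: +60 of 70 at 11; pool empty.
Total = 26×70 + 19×70 + 18×70 + 17×40 + 15×60 + 12×60 + 11×60 = 7370.

7370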